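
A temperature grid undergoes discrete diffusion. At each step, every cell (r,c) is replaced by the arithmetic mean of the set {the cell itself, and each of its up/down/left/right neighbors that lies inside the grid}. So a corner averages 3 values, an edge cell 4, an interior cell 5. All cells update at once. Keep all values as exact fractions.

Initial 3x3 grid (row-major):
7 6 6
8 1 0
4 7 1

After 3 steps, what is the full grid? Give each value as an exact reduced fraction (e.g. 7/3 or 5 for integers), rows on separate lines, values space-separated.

Answer: 329/60 5509/1200 361/90
18127/3600 8857/2000 1519/450
10589/2160 6237/1600 7249/2160

Derivation:
After step 1:
  7 5 4
  5 22/5 2
  19/3 13/4 8/3
After step 2:
  17/3 51/10 11/3
  341/60 393/100 49/15
  175/36 333/80 95/36
After step 3:
  329/60 5509/1200 361/90
  18127/3600 8857/2000 1519/450
  10589/2160 6237/1600 7249/2160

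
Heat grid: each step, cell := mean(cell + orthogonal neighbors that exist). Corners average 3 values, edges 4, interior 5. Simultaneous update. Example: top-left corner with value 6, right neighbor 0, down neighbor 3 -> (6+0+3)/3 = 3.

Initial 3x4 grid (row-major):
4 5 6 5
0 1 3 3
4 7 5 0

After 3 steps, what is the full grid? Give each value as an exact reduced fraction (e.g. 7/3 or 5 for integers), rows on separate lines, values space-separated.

After step 1:
  3 4 19/4 14/3
  9/4 16/5 18/5 11/4
  11/3 17/4 15/4 8/3
After step 2:
  37/12 299/80 1021/240 73/18
  727/240 173/50 361/100 821/240
  61/18 223/60 107/30 55/18
After step 3:
  197/60 2907/800 28183/7200 4223/1080
  46661/14400 2633/750 10987/3000 50911/14400
  7297/2160 12719/3600 6277/1800 7231/2160

Answer: 197/60 2907/800 28183/7200 4223/1080
46661/14400 2633/750 10987/3000 50911/14400
7297/2160 12719/3600 6277/1800 7231/2160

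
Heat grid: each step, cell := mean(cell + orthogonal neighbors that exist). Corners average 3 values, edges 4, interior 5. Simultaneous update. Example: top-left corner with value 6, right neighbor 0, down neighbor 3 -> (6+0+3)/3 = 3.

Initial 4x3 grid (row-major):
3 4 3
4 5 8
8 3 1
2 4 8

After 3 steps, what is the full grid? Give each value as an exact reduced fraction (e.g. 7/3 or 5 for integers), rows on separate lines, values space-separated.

Answer: 2317/540 12367/2880 67/15
6299/1440 215/48 2153/480
1285/288 1779/400 1313/288
4781/1080 4267/960 4801/1080

Derivation:
After step 1:
  11/3 15/4 5
  5 24/5 17/4
  17/4 21/5 5
  14/3 17/4 13/3
After step 2:
  149/36 1033/240 13/3
  1063/240 22/5 381/80
  1087/240 9/2 1067/240
  79/18 349/80 163/36
After step 3:
  2317/540 12367/2880 67/15
  6299/1440 215/48 2153/480
  1285/288 1779/400 1313/288
  4781/1080 4267/960 4801/1080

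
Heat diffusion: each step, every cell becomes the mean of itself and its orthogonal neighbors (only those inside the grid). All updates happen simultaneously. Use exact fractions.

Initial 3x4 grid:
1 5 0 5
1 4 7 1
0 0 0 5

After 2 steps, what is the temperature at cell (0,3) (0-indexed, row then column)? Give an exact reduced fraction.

Step 1: cell (0,3) = 2
Step 2: cell (0,3) = 43/12
Full grid after step 2:
  19/9 749/240 223/80 43/12
  227/120 54/25 351/100 109/40
  17/18 29/15 21/10 19/6

Answer: 43/12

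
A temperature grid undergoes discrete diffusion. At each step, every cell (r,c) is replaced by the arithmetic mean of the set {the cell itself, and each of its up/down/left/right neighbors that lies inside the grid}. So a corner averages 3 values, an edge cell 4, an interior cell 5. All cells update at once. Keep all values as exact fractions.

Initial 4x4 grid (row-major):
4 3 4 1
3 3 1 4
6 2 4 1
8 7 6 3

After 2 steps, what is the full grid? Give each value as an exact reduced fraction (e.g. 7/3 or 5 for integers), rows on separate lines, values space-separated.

After step 1:
  10/3 7/2 9/4 3
  4 12/5 16/5 7/4
  19/4 22/5 14/5 3
  7 23/4 5 10/3
After step 2:
  65/18 689/240 239/80 7/3
  869/240 7/2 62/25 219/80
  403/80 201/50 92/25 653/240
  35/6 443/80 1013/240 34/9

Answer: 65/18 689/240 239/80 7/3
869/240 7/2 62/25 219/80
403/80 201/50 92/25 653/240
35/6 443/80 1013/240 34/9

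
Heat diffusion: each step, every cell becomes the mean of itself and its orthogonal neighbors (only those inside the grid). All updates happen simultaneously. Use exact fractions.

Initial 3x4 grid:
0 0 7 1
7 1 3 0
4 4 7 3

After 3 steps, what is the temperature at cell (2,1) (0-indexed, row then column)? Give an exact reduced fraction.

Answer: 8987/2400

Derivation:
Step 1: cell (2,1) = 4
Step 2: cell (2,1) = 65/16
Step 3: cell (2,1) = 8987/2400
Full grid after step 3:
  1195/432 19511/7200 19321/7200 2873/1080
  1451/450 1208/375 6231/2000 4563/1600
  547/144 8987/2400 25271/7200 877/270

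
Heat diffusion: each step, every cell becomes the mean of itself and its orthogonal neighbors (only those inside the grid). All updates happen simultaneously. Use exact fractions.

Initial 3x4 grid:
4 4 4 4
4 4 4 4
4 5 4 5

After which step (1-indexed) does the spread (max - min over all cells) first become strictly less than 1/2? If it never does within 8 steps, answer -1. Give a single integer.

Step 1: max=9/2, min=4, spread=1/2
Step 2: max=157/36, min=4, spread=13/36
  -> spread < 1/2 first at step 2
Step 3: max=30857/7200, min=807/200, spread=361/1440
Step 4: max=550369/129600, min=21961/5400, spread=4661/25920
Step 5: max=27318863/6480000, min=8836621/2160000, spread=809/6480
Step 6: max=1960330399/466560000, min=79795301/19440000, spread=1809727/18662400
Step 7: max=117218847941/27993600000, min=600400573/145800000, spread=77677517/1119744000
Step 8: max=7020362394319/1679616000000, min=48115066451/11664000000, spread=734342603/13436928000

Answer: 2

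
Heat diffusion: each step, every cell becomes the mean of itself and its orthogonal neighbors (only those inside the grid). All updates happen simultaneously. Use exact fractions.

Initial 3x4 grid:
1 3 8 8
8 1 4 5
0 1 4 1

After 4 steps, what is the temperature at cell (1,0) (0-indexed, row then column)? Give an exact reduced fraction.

Step 1: cell (1,0) = 5/2
Step 2: cell (1,0) = 129/40
Step 3: cell (1,0) = 7091/2400
Step 4: cell (1,0) = 453889/144000
Full grid after step 4:
  24827/7200 3891/1000 5018/1125 104491/21600
  453889/144000 203281/60000 718793/180000 1886617/432000
  60431/21600 27269/9000 92557/27000 249023/64800

Answer: 453889/144000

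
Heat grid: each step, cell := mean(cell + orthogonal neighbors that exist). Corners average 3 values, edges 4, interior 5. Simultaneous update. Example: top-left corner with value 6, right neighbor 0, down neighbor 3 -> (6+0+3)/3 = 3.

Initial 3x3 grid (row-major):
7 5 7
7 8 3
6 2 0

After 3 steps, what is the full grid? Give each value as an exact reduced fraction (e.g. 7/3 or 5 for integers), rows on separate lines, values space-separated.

After step 1:
  19/3 27/4 5
  7 5 9/2
  5 4 5/3
After step 2:
  241/36 277/48 65/12
  35/6 109/20 97/24
  16/3 47/12 61/18
After step 3:
  2635/432 16799/2880 731/144
  1049/180 2001/400 6587/1440
  181/36 407/90 817/216

Answer: 2635/432 16799/2880 731/144
1049/180 2001/400 6587/1440
181/36 407/90 817/216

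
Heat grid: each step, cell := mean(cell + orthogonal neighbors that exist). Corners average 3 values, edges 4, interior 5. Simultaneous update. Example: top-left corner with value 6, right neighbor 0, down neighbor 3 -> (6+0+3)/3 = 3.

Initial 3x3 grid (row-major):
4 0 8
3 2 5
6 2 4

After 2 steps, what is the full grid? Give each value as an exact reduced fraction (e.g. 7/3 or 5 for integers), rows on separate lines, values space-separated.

After step 1:
  7/3 7/2 13/3
  15/4 12/5 19/4
  11/3 7/2 11/3
After step 2:
  115/36 377/120 151/36
  243/80 179/50 303/80
  131/36 397/120 143/36

Answer: 115/36 377/120 151/36
243/80 179/50 303/80
131/36 397/120 143/36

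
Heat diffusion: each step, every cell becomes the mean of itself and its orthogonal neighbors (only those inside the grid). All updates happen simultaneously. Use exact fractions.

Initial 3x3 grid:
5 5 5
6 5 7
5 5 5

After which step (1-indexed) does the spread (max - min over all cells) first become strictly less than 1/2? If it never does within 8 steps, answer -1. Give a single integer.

Step 1: max=17/3, min=5, spread=2/3
Step 2: max=673/120, min=187/36, spread=149/360
  -> spread < 1/2 first at step 2
Step 3: max=5903/1080, min=75737/14400, spread=8909/43200
Step 4: max=2349757/432000, min=686767/129600, spread=181601/1296000
Step 5: max=21015587/3888000, min=275667233/51840000, spread=13621781/155520000
Step 6: max=8389748113/1555200000, min=2489582503/466560000, spread=273419309/4665600000
Step 7: max=75333985583/13996800000, min=997126496297/186624000000, spread=21979934429/559872000000
Step 8: max=30108555223717/5598720000000, min=8987525541727/1679616000000, spread=450410253881/16796160000000

Answer: 2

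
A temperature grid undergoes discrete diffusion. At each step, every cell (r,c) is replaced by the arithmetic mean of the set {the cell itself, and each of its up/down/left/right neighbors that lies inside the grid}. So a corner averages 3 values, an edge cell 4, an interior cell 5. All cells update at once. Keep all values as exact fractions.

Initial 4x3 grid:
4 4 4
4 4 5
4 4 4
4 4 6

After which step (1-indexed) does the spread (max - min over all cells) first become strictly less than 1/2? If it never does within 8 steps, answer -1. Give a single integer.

Step 1: max=19/4, min=4, spread=3/4
Step 2: max=167/36, min=4, spread=23/36
Step 3: max=961/216, min=807/200, spread=559/1350
  -> spread < 1/2 first at step 3
Step 4: max=285727/64800, min=21961/5400, spread=4439/12960
Step 5: max=16904333/3888000, min=443443/108000, spread=188077/777600
Step 6: max=1008165727/233280000, min=10018237/2430000, spread=1856599/9331200
Step 7: max=60111896693/13996800000, min=2417229757/583200000, spread=83935301/559872000
Step 8: max=3593351654287/839808000000, min=48502869221/11664000000, spread=809160563/6718464000

Answer: 3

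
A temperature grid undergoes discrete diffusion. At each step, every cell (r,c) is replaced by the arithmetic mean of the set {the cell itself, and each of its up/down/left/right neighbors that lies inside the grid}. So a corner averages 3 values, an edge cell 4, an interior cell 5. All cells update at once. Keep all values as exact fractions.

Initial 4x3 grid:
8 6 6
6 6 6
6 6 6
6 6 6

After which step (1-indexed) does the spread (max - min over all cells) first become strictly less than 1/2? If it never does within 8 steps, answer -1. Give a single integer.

Step 1: max=20/3, min=6, spread=2/3
Step 2: max=59/9, min=6, spread=5/9
Step 3: max=689/108, min=6, spread=41/108
  -> spread < 1/2 first at step 3
Step 4: max=81977/12960, min=6, spread=4217/12960
Step 5: max=4874749/777600, min=21679/3600, spread=38417/155520
Step 6: max=291136211/46656000, min=434597/72000, spread=1903471/9331200
Step 7: max=17397149089/2799360000, min=13075759/2160000, spread=18038617/111974400
Step 8: max=1041037782851/167961600000, min=1179326759/194400000, spread=883978523/6718464000

Answer: 3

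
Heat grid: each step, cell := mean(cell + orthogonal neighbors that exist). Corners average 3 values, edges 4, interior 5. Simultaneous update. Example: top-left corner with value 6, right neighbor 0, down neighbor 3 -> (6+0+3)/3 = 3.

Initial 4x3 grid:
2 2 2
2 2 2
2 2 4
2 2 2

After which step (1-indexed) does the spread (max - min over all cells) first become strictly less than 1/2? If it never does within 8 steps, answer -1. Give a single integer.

Step 1: max=8/3, min=2, spread=2/3
Step 2: max=151/60, min=2, spread=31/60
Step 3: max=1291/540, min=2, spread=211/540
  -> spread < 1/2 first at step 3
Step 4: max=124897/54000, min=1847/900, spread=14077/54000
Step 5: max=1112407/486000, min=111683/54000, spread=5363/24300
Step 6: max=32900809/14580000, min=62869/30000, spread=93859/583200
Step 7: max=1959874481/874800000, min=102536467/48600000, spread=4568723/34992000
Step 8: max=116756435629/52488000000, min=3097618889/1458000000, spread=8387449/83980800

Answer: 3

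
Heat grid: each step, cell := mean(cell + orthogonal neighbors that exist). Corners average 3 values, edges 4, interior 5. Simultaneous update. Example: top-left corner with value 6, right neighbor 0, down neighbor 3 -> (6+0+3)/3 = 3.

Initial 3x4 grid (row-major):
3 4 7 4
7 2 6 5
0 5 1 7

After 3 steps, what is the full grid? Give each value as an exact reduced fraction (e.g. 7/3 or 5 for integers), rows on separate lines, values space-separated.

After step 1:
  14/3 4 21/4 16/3
  3 24/5 21/5 11/2
  4 2 19/4 13/3
After step 2:
  35/9 1123/240 1127/240 193/36
  247/60 18/5 49/10 581/120
  3 311/80 917/240 175/36
After step 3:
  9133/2160 6071/1440 7069/1440 10727/2160
  2629/720 1271/300 2623/600 7187/1440
  2641/720 1717/480 6289/1440 9737/2160

Answer: 9133/2160 6071/1440 7069/1440 10727/2160
2629/720 1271/300 2623/600 7187/1440
2641/720 1717/480 6289/1440 9737/2160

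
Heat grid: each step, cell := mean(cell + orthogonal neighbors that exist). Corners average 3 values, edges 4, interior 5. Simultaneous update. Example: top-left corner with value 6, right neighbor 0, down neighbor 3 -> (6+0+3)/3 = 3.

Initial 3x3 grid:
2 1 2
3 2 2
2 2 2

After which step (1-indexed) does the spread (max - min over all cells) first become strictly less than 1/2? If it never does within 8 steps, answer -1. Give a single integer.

Answer: 2

Derivation:
Step 1: max=7/3, min=5/3, spread=2/3
Step 2: max=79/36, min=65/36, spread=7/18
  -> spread < 1/2 first at step 2
Step 3: max=925/432, min=803/432, spread=61/216
Step 4: max=10879/5184, min=9857/5184, spread=511/2592
Step 5: max=128725/62208, min=120107/62208, spread=4309/31104
Step 6: max=1529287/746496, min=1456697/746496, spread=36295/373248
Step 7: max=18221677/8957952, min=17610131/8957952, spread=305773/4478976
Step 8: max=217566799/107495424, min=212414897/107495424, spread=2575951/53747712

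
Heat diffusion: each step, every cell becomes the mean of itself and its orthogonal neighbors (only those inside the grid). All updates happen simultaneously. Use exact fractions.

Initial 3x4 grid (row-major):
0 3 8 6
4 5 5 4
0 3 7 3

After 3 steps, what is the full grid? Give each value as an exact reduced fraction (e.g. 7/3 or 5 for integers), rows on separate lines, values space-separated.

Answer: 1375/432 7247/1800 5843/1200 53/10
44381/14400 2873/750 28879/6000 35983/7200
659/216 27113/7200 31933/7200 10423/2160

Derivation:
After step 1:
  7/3 4 11/2 6
  9/4 4 29/5 9/2
  7/3 15/4 9/2 14/3
After step 2:
  103/36 95/24 213/40 16/3
  131/48 99/25 243/50 629/120
  25/9 175/48 1123/240 41/9
After step 3:
  1375/432 7247/1800 5843/1200 53/10
  44381/14400 2873/750 28879/6000 35983/7200
  659/216 27113/7200 31933/7200 10423/2160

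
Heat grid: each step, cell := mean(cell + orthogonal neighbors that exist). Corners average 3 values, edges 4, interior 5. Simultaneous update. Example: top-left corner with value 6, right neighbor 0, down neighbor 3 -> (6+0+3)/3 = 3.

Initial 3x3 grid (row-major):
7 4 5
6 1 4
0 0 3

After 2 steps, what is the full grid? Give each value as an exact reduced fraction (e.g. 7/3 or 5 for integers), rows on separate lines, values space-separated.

After step 1:
  17/3 17/4 13/3
  7/2 3 13/4
  2 1 7/3
After step 2:
  161/36 69/16 71/18
  85/24 3 155/48
  13/6 25/12 79/36

Answer: 161/36 69/16 71/18
85/24 3 155/48
13/6 25/12 79/36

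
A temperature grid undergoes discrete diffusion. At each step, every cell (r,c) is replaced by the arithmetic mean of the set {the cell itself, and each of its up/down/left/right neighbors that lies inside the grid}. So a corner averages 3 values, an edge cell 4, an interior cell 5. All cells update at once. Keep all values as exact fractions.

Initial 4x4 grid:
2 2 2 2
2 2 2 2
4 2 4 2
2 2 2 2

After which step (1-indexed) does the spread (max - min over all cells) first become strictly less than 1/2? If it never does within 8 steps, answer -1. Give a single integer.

Answer: 3

Derivation:
Step 1: max=14/5, min=2, spread=4/5
Step 2: max=157/60, min=2, spread=37/60
Step 3: max=2699/1080, min=413/200, spread=293/675
  -> spread < 1/2 first at step 3
Step 4: max=52459/21600, min=7591/3600, spread=6913/21600
Step 5: max=471367/194400, min=43001/20000, spread=333733/1215000
Step 6: max=69713009/29160000, min=7022383/3240000, spread=3255781/14580000
Step 7: max=2081511299/874800000, min=212976733/97200000, spread=82360351/437400000
Step 8: max=61953022841/26244000000, min=6422651911/2916000000, spread=2074577821/13122000000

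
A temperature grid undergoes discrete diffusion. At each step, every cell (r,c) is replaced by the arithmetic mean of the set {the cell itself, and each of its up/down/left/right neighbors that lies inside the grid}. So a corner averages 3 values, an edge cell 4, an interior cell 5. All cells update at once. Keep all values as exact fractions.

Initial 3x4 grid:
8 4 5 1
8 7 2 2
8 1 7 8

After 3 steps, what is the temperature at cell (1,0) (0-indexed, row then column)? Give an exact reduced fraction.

Answer: 18011/2880

Derivation:
Step 1: cell (1,0) = 31/4
Step 2: cell (1,0) = 1469/240
Step 3: cell (1,0) = 18011/2880
Full grid after step 3:
  12919/2160 1943/360 2881/720 7981/2160
  18011/2880 388/75 2747/600 11117/2880
  1583/270 8027/1440 6707/1440 4913/1080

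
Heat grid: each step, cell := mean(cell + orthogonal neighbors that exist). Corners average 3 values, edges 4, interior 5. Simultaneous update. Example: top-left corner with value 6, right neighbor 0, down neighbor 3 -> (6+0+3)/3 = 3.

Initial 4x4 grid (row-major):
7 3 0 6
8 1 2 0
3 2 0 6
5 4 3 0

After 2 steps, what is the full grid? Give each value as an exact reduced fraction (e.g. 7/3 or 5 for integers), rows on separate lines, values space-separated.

Answer: 9/2 147/40 81/40 11/4
369/80 133/50 253/100 19/10
61/16 79/25 169/100 53/20
4 45/16 217/80 25/12

Derivation:
After step 1:
  6 11/4 11/4 2
  19/4 16/5 3/5 7/2
  9/2 2 13/5 3/2
  4 7/2 7/4 3
After step 2:
  9/2 147/40 81/40 11/4
  369/80 133/50 253/100 19/10
  61/16 79/25 169/100 53/20
  4 45/16 217/80 25/12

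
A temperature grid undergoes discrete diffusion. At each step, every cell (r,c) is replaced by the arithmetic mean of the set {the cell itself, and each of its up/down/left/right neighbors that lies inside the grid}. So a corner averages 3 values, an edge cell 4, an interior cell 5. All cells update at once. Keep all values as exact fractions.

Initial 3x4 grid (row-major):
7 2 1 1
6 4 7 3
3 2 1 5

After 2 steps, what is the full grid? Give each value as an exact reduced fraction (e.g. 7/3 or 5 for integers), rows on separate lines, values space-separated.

Answer: 9/2 309/80 667/240 101/36
67/15 92/25 179/50 89/30
67/18 847/240 249/80 43/12

Derivation:
After step 1:
  5 7/2 11/4 5/3
  5 21/5 16/5 4
  11/3 5/2 15/4 3
After step 2:
  9/2 309/80 667/240 101/36
  67/15 92/25 179/50 89/30
  67/18 847/240 249/80 43/12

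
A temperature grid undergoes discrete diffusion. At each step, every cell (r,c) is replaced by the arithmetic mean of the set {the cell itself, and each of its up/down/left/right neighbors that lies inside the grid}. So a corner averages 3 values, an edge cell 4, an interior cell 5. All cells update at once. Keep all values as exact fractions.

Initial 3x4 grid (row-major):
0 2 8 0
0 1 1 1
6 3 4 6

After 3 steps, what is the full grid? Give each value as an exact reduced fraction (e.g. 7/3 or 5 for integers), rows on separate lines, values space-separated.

Answer: 3829/2160 1009/450 247/100 67/24
31163/14400 13747/6000 8531/3000 9977/3600
1753/720 3449/1200 10667/3600 169/54

Derivation:
After step 1:
  2/3 11/4 11/4 3
  7/4 7/5 3 2
  3 7/2 7/2 11/3
After step 2:
  31/18 227/120 23/8 31/12
  409/240 62/25 253/100 35/12
  11/4 57/20 41/12 55/18
After step 3:
  3829/2160 1009/450 247/100 67/24
  31163/14400 13747/6000 8531/3000 9977/3600
  1753/720 3449/1200 10667/3600 169/54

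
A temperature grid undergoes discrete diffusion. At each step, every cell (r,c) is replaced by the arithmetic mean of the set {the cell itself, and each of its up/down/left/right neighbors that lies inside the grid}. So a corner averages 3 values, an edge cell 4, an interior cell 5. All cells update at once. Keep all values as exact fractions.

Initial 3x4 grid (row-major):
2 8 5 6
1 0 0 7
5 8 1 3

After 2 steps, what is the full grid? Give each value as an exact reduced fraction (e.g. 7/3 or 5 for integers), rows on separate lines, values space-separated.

Answer: 113/36 467/120 171/40 59/12
103/30 61/20 71/20 61/15
61/18 437/120 383/120 32/9

Derivation:
After step 1:
  11/3 15/4 19/4 6
  2 17/5 13/5 4
  14/3 7/2 3 11/3
After step 2:
  113/36 467/120 171/40 59/12
  103/30 61/20 71/20 61/15
  61/18 437/120 383/120 32/9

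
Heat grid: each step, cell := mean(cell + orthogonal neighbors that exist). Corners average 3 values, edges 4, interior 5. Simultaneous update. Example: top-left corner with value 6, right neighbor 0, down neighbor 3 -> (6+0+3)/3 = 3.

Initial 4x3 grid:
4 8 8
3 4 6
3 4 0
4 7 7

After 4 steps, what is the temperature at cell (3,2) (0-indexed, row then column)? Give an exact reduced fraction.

Answer: 149213/32400

Derivation:
Step 1: cell (3,2) = 14/3
Step 2: cell (3,2) = 173/36
Step 3: cell (3,2) = 9841/2160
Step 4: cell (3,2) = 149213/32400
Full grid after step 4:
  487/100 561241/108000 344801/64800
  165817/36000 856721/180000 1091027/216000
  465581/108000 408073/90000 1001287/216000
  284251/64800 1920409/432000 149213/32400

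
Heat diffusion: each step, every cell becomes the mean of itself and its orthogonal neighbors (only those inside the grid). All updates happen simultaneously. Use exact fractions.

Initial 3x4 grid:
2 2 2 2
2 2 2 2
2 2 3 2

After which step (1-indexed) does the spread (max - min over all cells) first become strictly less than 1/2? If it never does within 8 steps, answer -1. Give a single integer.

Step 1: max=7/3, min=2, spread=1/3
  -> spread < 1/2 first at step 1
Step 2: max=271/120, min=2, spread=31/120
Step 3: max=2371/1080, min=2, spread=211/1080
Step 4: max=232897/108000, min=3647/1800, spread=14077/108000
Step 5: max=2084407/972000, min=219683/108000, spread=5363/48600
Step 6: max=62060809/29160000, min=122869/60000, spread=93859/1166400
Step 7: max=3709474481/1749600000, min=199736467/97200000, spread=4568723/69984000
Step 8: max=221732435629/104976000000, min=6013618889/2916000000, spread=8387449/167961600

Answer: 1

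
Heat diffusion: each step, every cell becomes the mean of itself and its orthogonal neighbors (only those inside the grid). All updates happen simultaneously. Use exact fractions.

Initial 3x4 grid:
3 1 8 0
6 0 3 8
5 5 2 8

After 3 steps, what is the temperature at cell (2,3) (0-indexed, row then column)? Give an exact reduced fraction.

Step 1: cell (2,3) = 6
Step 2: cell (2,3) = 61/12
Step 3: cell (2,3) = 3499/720
Full grid after step 3:
  731/216 6113/1800 856/225 9587/2160
  25837/7200 5419/1500 24731/6000 66259/14400
  421/108 14101/3600 5207/1200 3499/720

Answer: 3499/720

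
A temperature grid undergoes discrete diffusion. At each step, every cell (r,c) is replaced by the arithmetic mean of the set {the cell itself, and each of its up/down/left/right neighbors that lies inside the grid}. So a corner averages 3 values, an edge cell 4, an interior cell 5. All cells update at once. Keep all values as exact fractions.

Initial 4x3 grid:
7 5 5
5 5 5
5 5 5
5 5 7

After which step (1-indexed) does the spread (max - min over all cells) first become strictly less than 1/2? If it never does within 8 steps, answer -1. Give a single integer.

Step 1: max=17/3, min=5, spread=2/3
Step 2: max=50/9, min=41/8, spread=31/72
  -> spread < 1/2 first at step 2
Step 3: max=581/108, min=187/36, spread=5/27
Step 4: max=69017/12960, min=4181/800, spread=803/8100
Step 5: max=4114213/777600, min=1359271/259200, spread=91/1944
Step 6: max=246163067/46656000, min=34035881/6480000, spread=5523619/233280000
Step 7: max=14747812753/2799360000, min=1635001417/311040000, spread=205/17496
Step 8: max=884244902627/167961600000, min=294420234209/55987200000, spread=4921/839808

Answer: 2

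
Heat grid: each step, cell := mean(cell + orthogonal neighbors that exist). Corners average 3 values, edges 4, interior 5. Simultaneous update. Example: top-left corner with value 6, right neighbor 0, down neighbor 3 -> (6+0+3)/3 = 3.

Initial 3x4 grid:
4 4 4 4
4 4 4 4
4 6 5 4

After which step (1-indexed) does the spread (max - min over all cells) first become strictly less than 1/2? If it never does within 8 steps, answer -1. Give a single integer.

Step 1: max=19/4, min=4, spread=3/4
Step 2: max=557/120, min=4, spread=77/120
Step 3: max=16103/3600, min=731/180, spread=1483/3600
  -> spread < 1/2 first at step 3
Step 4: max=477581/108000, min=22243/5400, spread=10907/36000
Step 5: max=4245461/972000, min=448439/108000, spread=20951/97200
Step 6: max=421874039/97200000, min=40651909/9720000, spread=15354949/97200000
Step 7: max=1889729467/437400000, min=2450012431/583200000, spread=8355223/69984000
Step 8: max=225968606881/52488000000, min=16393404931/3888000000, spread=14904449/167961600

Answer: 3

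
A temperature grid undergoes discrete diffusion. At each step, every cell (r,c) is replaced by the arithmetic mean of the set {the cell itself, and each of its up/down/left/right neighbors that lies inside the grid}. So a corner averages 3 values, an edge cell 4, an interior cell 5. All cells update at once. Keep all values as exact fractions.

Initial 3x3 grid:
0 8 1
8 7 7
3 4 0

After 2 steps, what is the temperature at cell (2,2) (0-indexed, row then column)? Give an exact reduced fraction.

Step 1: cell (2,2) = 11/3
Step 2: cell (2,2) = 131/36
Full grid after step 2:
  83/18 161/30 157/36
  649/120 451/100 391/80
  13/3 569/120 131/36

Answer: 131/36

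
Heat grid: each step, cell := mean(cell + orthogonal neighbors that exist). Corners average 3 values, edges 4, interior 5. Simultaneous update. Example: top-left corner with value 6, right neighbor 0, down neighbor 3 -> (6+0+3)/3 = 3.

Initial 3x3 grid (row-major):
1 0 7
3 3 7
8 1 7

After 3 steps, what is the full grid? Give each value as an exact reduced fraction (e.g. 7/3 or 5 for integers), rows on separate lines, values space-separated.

Answer: 3049/1080 16777/4800 8623/2160
49531/14400 7449/2000 8257/1800
451/120 21077/4800 3361/720

Derivation:
After step 1:
  4/3 11/4 14/3
  15/4 14/5 6
  4 19/4 5
After step 2:
  47/18 231/80 161/36
  713/240 401/100 277/60
  25/6 331/80 21/4
After step 3:
  3049/1080 16777/4800 8623/2160
  49531/14400 7449/2000 8257/1800
  451/120 21077/4800 3361/720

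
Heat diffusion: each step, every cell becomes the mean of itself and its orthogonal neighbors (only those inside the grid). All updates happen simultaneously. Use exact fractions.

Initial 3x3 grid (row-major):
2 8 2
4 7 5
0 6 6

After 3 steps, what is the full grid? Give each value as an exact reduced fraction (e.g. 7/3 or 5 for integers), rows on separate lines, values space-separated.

Answer: 491/108 2735/576 247/48
273/64 1177/240 91/18
469/108 893/192 2231/432

Derivation:
After step 1:
  14/3 19/4 5
  13/4 6 5
  10/3 19/4 17/3
After step 2:
  38/9 245/48 59/12
  69/16 19/4 65/12
  34/9 79/16 185/36
After step 3:
  491/108 2735/576 247/48
  273/64 1177/240 91/18
  469/108 893/192 2231/432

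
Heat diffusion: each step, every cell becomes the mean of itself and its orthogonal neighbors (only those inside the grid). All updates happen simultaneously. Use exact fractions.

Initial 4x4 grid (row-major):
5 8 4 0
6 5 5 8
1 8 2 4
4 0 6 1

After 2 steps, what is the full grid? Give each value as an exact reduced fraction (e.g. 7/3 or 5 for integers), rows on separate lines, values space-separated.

After step 1:
  19/3 11/2 17/4 4
  17/4 32/5 24/5 17/4
  19/4 16/5 5 15/4
  5/3 9/2 9/4 11/3
After step 2:
  193/36 1349/240 371/80 25/6
  163/30 483/100 247/50 21/5
  52/15 477/100 19/5 25/6
  131/36 697/240 185/48 29/9

Answer: 193/36 1349/240 371/80 25/6
163/30 483/100 247/50 21/5
52/15 477/100 19/5 25/6
131/36 697/240 185/48 29/9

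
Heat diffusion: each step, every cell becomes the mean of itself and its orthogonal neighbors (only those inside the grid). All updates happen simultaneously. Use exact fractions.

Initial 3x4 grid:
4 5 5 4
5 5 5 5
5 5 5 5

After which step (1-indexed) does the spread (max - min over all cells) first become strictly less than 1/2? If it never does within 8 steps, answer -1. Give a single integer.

Answer: 1

Derivation:
Step 1: max=5, min=14/3, spread=1/3
  -> spread < 1/2 first at step 1
Step 2: max=5, min=85/18, spread=5/18
Step 3: max=1189/240, min=2069/432, spread=89/540
Step 4: max=17749/3600, min=124753/25920, spread=15199/129600
Step 5: max=58937/12000, min=7514687/1555200, spread=617741/7776000
Step 6: max=63492869/12960000, min=188278607/38880000, spread=55/972
Step 7: max=3802806371/777600000, min=11313756613/2332800000, spread=7573/186624
Step 8: max=75962260763/15552000000, min=679587221867/139968000000, spread=32585/1119744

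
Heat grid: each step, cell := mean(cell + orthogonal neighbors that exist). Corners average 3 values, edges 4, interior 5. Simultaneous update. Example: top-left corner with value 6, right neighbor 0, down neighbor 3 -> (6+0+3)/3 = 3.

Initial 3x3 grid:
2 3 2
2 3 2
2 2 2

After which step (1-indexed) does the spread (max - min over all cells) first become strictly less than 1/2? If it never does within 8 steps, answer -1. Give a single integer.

Answer: 2

Derivation:
Step 1: max=5/2, min=2, spread=1/2
Step 2: max=287/120, min=173/80, spread=11/48
  -> spread < 1/2 first at step 2
Step 3: max=16999/7200, min=263/120, spread=1219/7200
Step 4: max=1004603/432000, min=212759/96000, spread=755/6912
Step 5: max=59945491/25920000, min=38640119/17280000, spread=6353/82944
Step 6: max=3575458127/1555200000, min=2327877293/1036800000, spread=53531/995328
Step 7: max=213864444319/93312000000, min=5193614173/2304000000, spread=450953/11943936
Step 8: max=12797789793443/5598720000000, min=8432926450837/3732480000000, spread=3799043/143327232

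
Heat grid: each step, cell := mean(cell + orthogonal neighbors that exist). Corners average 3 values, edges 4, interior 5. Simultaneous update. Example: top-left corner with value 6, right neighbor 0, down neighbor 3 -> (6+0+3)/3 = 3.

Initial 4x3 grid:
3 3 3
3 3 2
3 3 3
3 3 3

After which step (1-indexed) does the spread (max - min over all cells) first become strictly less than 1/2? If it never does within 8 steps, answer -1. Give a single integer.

Step 1: max=3, min=8/3, spread=1/3
  -> spread < 1/2 first at step 1
Step 2: max=3, min=329/120, spread=31/120
Step 3: max=3, min=3029/1080, spread=211/1080
Step 4: max=5353/1800, min=307103/108000, spread=14077/108000
Step 5: max=320317/108000, min=2775593/972000, spread=5363/48600
Step 6: max=177131/60000, min=83739191/29160000, spread=93859/1166400
Step 7: max=286263533/97200000, min=5038525519/1749600000, spread=4568723/69984000
Step 8: max=8566381111/2916000000, min=303147564371/104976000000, spread=8387449/167961600

Answer: 1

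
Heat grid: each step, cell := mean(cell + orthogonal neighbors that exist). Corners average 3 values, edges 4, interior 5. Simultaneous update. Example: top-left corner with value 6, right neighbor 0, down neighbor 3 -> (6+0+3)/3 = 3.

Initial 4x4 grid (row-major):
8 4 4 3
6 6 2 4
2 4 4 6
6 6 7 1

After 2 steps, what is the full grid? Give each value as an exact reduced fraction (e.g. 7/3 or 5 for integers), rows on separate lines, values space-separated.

Answer: 17/3 383/80 197/48 32/9
51/10 119/25 4 91/24
143/30 473/100 17/4 503/120
179/36 1159/240 1171/240 155/36

Derivation:
After step 1:
  6 11/2 13/4 11/3
  11/2 22/5 4 15/4
  9/2 22/5 23/5 15/4
  14/3 23/4 9/2 14/3
After step 2:
  17/3 383/80 197/48 32/9
  51/10 119/25 4 91/24
  143/30 473/100 17/4 503/120
  179/36 1159/240 1171/240 155/36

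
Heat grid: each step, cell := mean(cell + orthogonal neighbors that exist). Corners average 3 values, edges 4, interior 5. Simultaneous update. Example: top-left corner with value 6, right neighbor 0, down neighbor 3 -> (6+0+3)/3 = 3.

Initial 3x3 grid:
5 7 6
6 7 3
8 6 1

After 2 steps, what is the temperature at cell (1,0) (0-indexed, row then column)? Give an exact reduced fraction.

Step 1: cell (1,0) = 13/2
Step 2: cell (1,0) = 749/120
Full grid after step 2:
  25/4 1403/240 95/18
  749/120 283/50 1123/240
  56/9 213/40 157/36

Answer: 749/120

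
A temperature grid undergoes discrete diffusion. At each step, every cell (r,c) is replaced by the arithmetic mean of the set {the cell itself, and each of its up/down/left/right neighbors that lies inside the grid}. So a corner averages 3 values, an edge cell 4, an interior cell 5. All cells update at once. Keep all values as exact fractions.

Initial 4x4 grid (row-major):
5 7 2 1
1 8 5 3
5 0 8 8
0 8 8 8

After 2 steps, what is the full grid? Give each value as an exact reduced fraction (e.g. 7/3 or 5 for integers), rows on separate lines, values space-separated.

After step 1:
  13/3 11/2 15/4 2
  19/4 21/5 26/5 17/4
  3/2 29/5 29/5 27/4
  13/3 4 8 8
After step 2:
  175/36 1067/240 329/80 10/3
  887/240 509/100 116/25 91/20
  983/240 213/50 631/100 31/5
  59/18 83/15 129/20 91/12

Answer: 175/36 1067/240 329/80 10/3
887/240 509/100 116/25 91/20
983/240 213/50 631/100 31/5
59/18 83/15 129/20 91/12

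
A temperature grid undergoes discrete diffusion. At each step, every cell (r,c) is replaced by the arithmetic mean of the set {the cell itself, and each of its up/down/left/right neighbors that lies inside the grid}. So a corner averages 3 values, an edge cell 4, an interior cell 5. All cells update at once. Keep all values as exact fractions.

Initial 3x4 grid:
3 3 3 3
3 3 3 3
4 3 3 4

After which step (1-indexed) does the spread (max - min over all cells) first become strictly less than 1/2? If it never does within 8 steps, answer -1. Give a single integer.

Answer: 1

Derivation:
Step 1: max=10/3, min=3, spread=1/3
  -> spread < 1/2 first at step 1
Step 2: max=59/18, min=3, spread=5/18
Step 3: max=1387/432, min=731/240, spread=89/540
Step 4: max=82607/25920, min=11051/3600, spread=15199/129600
Step 5: max=4926913/1555200, min=37063/12000, spread=617741/7776000
Step 6: max=122761393/38880000, min=40187131/12960000, spread=55/972
Step 7: max=7348643387/2332800000, min=2417993629/777600000, spread=7573/186624
Step 8: max=440156778133/139968000000, min=48453739237/15552000000, spread=32585/1119744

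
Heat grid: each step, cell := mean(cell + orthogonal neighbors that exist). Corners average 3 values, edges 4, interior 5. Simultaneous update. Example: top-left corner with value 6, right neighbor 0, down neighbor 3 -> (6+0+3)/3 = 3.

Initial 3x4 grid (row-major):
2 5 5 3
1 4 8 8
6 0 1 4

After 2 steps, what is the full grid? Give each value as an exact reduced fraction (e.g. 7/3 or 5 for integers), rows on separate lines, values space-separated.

After step 1:
  8/3 4 21/4 16/3
  13/4 18/5 26/5 23/4
  7/3 11/4 13/4 13/3
After step 2:
  119/36 931/240 1187/240 49/9
  237/80 94/25 461/100 1237/240
  25/9 179/60 233/60 40/9

Answer: 119/36 931/240 1187/240 49/9
237/80 94/25 461/100 1237/240
25/9 179/60 233/60 40/9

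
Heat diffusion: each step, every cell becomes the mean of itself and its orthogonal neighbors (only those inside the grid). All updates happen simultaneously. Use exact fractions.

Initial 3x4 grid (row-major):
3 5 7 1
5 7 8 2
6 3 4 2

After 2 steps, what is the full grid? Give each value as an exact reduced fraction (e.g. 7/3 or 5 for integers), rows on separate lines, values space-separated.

After step 1:
  13/3 11/2 21/4 10/3
  21/4 28/5 28/5 13/4
  14/3 5 17/4 8/3
After step 2:
  181/36 1241/240 1181/240 71/18
  397/80 539/100 479/100 297/80
  179/36 1171/240 1051/240 61/18

Answer: 181/36 1241/240 1181/240 71/18
397/80 539/100 479/100 297/80
179/36 1171/240 1051/240 61/18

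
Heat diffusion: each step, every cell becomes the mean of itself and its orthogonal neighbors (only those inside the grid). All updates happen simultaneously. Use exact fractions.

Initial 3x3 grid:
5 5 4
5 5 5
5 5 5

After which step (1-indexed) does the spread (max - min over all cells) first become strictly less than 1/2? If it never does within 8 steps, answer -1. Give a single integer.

Step 1: max=5, min=14/3, spread=1/3
  -> spread < 1/2 first at step 1
Step 2: max=5, min=85/18, spread=5/18
Step 3: max=5, min=1039/216, spread=41/216
Step 4: max=1789/360, min=62669/12960, spread=347/2592
Step 5: max=17843/3600, min=3781063/777600, spread=2921/31104
Step 6: max=2134517/432000, min=227451461/46656000, spread=24611/373248
Step 7: max=47943259/9720000, min=13678077967/2799360000, spread=207329/4478976
Step 8: max=2553198401/518400000, min=821778047549/167961600000, spread=1746635/53747712

Answer: 1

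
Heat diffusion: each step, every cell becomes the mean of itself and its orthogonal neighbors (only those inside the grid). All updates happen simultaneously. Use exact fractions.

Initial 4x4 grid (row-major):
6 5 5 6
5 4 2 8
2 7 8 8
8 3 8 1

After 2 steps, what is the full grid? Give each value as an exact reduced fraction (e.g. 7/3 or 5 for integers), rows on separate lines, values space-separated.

After step 1:
  16/3 5 9/2 19/3
  17/4 23/5 27/5 6
  11/2 24/5 33/5 25/4
  13/3 13/2 5 17/3
After step 2:
  175/36 583/120 637/120 101/18
  1181/240 481/100 271/50 1439/240
  1133/240 28/5 561/100 1471/240
  49/9 619/120 713/120 203/36

Answer: 175/36 583/120 637/120 101/18
1181/240 481/100 271/50 1439/240
1133/240 28/5 561/100 1471/240
49/9 619/120 713/120 203/36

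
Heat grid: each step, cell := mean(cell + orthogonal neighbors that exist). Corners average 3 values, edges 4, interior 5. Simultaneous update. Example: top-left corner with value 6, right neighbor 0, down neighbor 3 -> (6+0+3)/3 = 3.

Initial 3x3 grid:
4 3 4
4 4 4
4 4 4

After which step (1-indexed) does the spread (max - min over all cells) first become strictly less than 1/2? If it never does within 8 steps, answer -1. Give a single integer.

Step 1: max=4, min=11/3, spread=1/3
  -> spread < 1/2 first at step 1
Step 2: max=4, min=893/240, spread=67/240
Step 3: max=793/200, min=8203/2160, spread=1807/10800
Step 4: max=21239/5400, min=3298037/864000, spread=33401/288000
Step 5: max=2116609/540000, min=29874067/7776000, spread=3025513/38880000
Step 6: max=112444051/28800000, min=11976673133/3110400000, spread=53531/995328
Step 7: max=30312883949/7776000000, min=720463074151/186624000000, spread=450953/11943936
Step 8: max=3631471389481/933120000000, min=43280856439397/11197440000000, spread=3799043/143327232

Answer: 1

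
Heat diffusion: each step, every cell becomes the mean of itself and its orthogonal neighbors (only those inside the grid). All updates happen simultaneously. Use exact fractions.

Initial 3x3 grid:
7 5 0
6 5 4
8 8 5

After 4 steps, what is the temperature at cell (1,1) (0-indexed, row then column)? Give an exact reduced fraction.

Step 1: cell (1,1) = 28/5
Step 2: cell (1,1) = 527/100
Step 3: cell (1,1) = 10823/2000
Step 4: cell (1,1) = 641081/120000
Full grid after step 4:
  78413/14400 1439713/288000 196739/43200
  2530507/432000 641081/120000 2116757/432000
  198223/32400 276973/48000 42737/8100

Answer: 641081/120000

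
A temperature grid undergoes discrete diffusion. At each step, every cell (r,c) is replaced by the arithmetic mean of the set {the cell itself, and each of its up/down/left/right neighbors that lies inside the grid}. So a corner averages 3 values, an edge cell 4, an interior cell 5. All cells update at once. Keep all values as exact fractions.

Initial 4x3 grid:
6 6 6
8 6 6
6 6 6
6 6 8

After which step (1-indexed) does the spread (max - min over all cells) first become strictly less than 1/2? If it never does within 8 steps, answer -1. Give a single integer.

Answer: 3

Derivation:
Step 1: max=20/3, min=6, spread=2/3
Step 2: max=59/9, min=6, spread=5/9
Step 3: max=3451/540, min=2219/360, spread=49/216
  -> spread < 1/2 first at step 3
Step 4: max=413269/64800, min=66769/10800, spread=2531/12960
Step 5: max=164633089/25920000, min=673391/108000, spread=3019249/25920000
Step 6: max=164396711/25920000, min=60719051/9720000, spread=297509/3110400
Step 7: max=591028799209/93312000000, min=913485521/145800000, spread=6398065769/93312000000
Step 8: max=1772353464773/279936000000, min=36581378951/5832000000, spread=131578201/2239488000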